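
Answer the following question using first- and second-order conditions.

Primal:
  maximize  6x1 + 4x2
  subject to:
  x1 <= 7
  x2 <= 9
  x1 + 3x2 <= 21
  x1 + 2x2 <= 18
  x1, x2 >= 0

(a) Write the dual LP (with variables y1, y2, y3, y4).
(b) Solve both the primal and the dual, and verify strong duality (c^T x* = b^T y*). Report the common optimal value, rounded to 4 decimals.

The standard primal-dual pair for 'max c^T x s.t. A x <= b, x >= 0' is:
  Dual:  min b^T y  s.t.  A^T y >= c,  y >= 0.

So the dual LP is:
  minimize  7y1 + 9y2 + 21y3 + 18y4
  subject to:
    y1 + y3 + y4 >= 6
    y2 + 3y3 + 2y4 >= 4
    y1, y2, y3, y4 >= 0

Solving the primal: x* = (7, 4.6667).
  primal value c^T x* = 60.6667.
Solving the dual: y* = (4.6667, 0, 1.3333, 0).
  dual value b^T y* = 60.6667.
Strong duality: c^T x* = b^T y*. Confirmed.

60.6667


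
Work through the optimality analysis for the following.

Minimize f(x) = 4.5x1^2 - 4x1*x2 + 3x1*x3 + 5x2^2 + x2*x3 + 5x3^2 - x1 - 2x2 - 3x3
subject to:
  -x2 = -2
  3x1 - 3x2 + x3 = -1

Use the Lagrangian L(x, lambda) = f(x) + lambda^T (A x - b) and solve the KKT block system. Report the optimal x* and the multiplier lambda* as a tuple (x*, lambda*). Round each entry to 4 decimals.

Form the Lagrangian:
  L(x, lambda) = (1/2) x^T Q x + c^T x + lambda^T (A x - b)
Stationarity (grad_x L = 0): Q x + c + A^T lambda = 0.
Primal feasibility: A x = b.

This gives the KKT block system:
  [ Q   A^T ] [ x     ]   [-c ]
  [ A    0  ] [ lambda ] = [ b ]

Solving the linear system:
  x*      = (1.7407, 2, -0.2222)
  lambda* = (16.8148, -2)
  f(x*)   = 13.2778

x* = (1.7407, 2, -0.2222), lambda* = (16.8148, -2)


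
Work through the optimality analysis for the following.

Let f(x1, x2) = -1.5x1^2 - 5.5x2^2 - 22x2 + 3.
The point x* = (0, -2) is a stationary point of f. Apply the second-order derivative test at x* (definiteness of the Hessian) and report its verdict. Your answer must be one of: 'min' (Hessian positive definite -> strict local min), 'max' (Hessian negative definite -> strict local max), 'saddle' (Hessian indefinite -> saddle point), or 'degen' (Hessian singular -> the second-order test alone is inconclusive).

Compute the Hessian H = grad^2 f:
  H = [[-3, 0], [0, -11]]
Verify stationarity: grad f(x*) = H x* + g = (0, 0).
Eigenvalues of H: -11, -3.
Both eigenvalues < 0, so H is negative definite -> x* is a strict local max.

max


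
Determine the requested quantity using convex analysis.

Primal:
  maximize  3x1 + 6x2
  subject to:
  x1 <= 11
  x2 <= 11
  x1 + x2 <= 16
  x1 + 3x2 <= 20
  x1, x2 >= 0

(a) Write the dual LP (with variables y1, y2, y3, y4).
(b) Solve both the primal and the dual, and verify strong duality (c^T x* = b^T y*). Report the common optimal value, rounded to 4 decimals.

The standard primal-dual pair for 'max c^T x s.t. A x <= b, x >= 0' is:
  Dual:  min b^T y  s.t.  A^T y >= c,  y >= 0.

So the dual LP is:
  minimize  11y1 + 11y2 + 16y3 + 20y4
  subject to:
    y1 + y3 + y4 >= 3
    y2 + y3 + 3y4 >= 6
    y1, y2, y3, y4 >= 0

Solving the primal: x* = (11, 3).
  primal value c^T x* = 51.
Solving the dual: y* = (1, 0, 0, 2).
  dual value b^T y* = 51.
Strong duality: c^T x* = b^T y*. Confirmed.

51


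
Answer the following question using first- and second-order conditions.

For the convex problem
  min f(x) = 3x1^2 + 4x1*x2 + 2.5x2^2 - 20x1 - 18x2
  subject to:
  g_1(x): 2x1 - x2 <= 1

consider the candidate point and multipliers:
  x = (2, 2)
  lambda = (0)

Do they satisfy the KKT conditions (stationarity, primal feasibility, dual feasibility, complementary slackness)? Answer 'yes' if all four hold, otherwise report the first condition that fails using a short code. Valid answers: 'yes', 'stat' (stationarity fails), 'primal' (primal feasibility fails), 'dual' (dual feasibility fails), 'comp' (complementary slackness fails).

Gradient of f: grad f(x) = Q x + c = (0, 0)
Constraint values g_i(x) = a_i^T x - b_i:
  g_1((2, 2)) = 1
Stationarity residual: grad f(x) + sum_i lambda_i a_i = (0, 0)
  -> stationarity OK
Primal feasibility (all g_i <= 0): FAILS
Dual feasibility (all lambda_i >= 0): OK
Complementary slackness (lambda_i * g_i(x) = 0 for all i): OK

Verdict: the first failing condition is primal_feasibility -> primal.

primal


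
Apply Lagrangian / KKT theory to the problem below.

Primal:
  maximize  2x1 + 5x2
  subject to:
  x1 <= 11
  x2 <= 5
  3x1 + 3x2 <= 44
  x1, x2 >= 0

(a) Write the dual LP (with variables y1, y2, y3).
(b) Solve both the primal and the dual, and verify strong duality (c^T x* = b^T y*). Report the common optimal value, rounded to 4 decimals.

The standard primal-dual pair for 'max c^T x s.t. A x <= b, x >= 0' is:
  Dual:  min b^T y  s.t.  A^T y >= c,  y >= 0.

So the dual LP is:
  minimize  11y1 + 5y2 + 44y3
  subject to:
    y1 + 3y3 >= 2
    y2 + 3y3 >= 5
    y1, y2, y3 >= 0

Solving the primal: x* = (9.6667, 5).
  primal value c^T x* = 44.3333.
Solving the dual: y* = (0, 3, 0.6667).
  dual value b^T y* = 44.3333.
Strong duality: c^T x* = b^T y*. Confirmed.

44.3333


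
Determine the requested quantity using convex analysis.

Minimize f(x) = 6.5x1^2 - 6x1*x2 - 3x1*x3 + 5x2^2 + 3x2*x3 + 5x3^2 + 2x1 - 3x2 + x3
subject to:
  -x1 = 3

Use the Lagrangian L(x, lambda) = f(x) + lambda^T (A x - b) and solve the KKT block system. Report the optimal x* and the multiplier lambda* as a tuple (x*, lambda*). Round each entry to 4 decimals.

Form the Lagrangian:
  L(x, lambda) = (1/2) x^T Q x + c^T x + lambda^T (A x - b)
Stationarity (grad_x L = 0): Q x + c + A^T lambda = 0.
Primal feasibility: A x = b.

This gives the KKT block system:
  [ Q   A^T ] [ x     ]   [-c ]
  [ A    0  ] [ lambda ] = [ b ]

Solving the linear system:
  x*      = (-3, -1.3187, -0.6044)
  lambda* = (-27.2747)
  f(x*)   = 39.5879

x* = (-3, -1.3187, -0.6044), lambda* = (-27.2747)


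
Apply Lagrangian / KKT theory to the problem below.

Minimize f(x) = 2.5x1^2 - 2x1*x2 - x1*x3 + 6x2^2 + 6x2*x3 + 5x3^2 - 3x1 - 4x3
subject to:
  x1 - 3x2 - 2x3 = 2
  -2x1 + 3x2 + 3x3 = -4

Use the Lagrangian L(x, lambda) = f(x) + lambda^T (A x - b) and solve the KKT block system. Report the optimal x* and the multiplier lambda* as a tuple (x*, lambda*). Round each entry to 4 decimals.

Form the Lagrangian:
  L(x, lambda) = (1/2) x^T Q x + c^T x + lambda^T (A x - b)
Stationarity (grad_x L = 0): Q x + c + A^T lambda = 0.
Primal feasibility: A x = b.

This gives the KKT block system:
  [ Q   A^T ] [ x     ]   [-c ]
  [ A    0  ] [ lambda ] = [ b ]

Solving the linear system:
  x*      = (1.8, 0.0667, -0.2)
  lambda* = (3.4, 4.7333)
  f(x*)   = 3.7667

x* = (1.8, 0.0667, -0.2), lambda* = (3.4, 4.7333)


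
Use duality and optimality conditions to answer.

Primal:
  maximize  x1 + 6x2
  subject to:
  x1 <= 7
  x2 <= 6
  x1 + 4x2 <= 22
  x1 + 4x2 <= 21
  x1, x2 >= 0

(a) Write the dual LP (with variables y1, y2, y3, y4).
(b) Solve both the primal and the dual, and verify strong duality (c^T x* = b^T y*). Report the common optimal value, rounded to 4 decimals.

The standard primal-dual pair for 'max c^T x s.t. A x <= b, x >= 0' is:
  Dual:  min b^T y  s.t.  A^T y >= c,  y >= 0.

So the dual LP is:
  minimize  7y1 + 6y2 + 22y3 + 21y4
  subject to:
    y1 + y3 + y4 >= 1
    y2 + 4y3 + 4y4 >= 6
    y1, y2, y3, y4 >= 0

Solving the primal: x* = (0, 5.25).
  primal value c^T x* = 31.5.
Solving the dual: y* = (0, 0, 0, 1.5).
  dual value b^T y* = 31.5.
Strong duality: c^T x* = b^T y*. Confirmed.

31.5


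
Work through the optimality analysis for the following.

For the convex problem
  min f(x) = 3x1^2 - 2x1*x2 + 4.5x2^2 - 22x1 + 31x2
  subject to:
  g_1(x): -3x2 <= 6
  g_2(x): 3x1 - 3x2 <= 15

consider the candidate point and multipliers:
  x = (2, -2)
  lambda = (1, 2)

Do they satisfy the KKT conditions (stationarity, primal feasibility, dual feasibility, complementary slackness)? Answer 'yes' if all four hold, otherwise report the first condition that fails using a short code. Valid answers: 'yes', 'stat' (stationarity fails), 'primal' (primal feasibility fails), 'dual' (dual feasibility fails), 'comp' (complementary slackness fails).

Gradient of f: grad f(x) = Q x + c = (-6, 9)
Constraint values g_i(x) = a_i^T x - b_i:
  g_1((2, -2)) = 0
  g_2((2, -2)) = -3
Stationarity residual: grad f(x) + sum_i lambda_i a_i = (0, 0)
  -> stationarity OK
Primal feasibility (all g_i <= 0): OK
Dual feasibility (all lambda_i >= 0): OK
Complementary slackness (lambda_i * g_i(x) = 0 for all i): FAILS

Verdict: the first failing condition is complementary_slackness -> comp.

comp


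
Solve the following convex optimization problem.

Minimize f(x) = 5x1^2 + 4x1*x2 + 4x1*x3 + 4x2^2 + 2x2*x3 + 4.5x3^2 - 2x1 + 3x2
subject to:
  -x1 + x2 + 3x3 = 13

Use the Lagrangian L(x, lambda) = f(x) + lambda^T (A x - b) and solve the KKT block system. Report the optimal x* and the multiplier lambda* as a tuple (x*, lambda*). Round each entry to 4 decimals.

Form the Lagrangian:
  L(x, lambda) = (1/2) x^T Q x + c^T x + lambda^T (A x - b)
Stationarity (grad_x L = 0): Q x + c + A^T lambda = 0.
Primal feasibility: A x = b.

This gives the KKT block system:
  [ Q   A^T ] [ x     ]   [-c ]
  [ A    0  ] [ lambda ] = [ b ]

Solving the linear system:
  x*      = (-2.2181, 0.849, 3.311)
  lambda* = (-7.5414)
  f(x*)   = 52.5106

x* = (-2.2181, 0.849, 3.311), lambda* = (-7.5414)


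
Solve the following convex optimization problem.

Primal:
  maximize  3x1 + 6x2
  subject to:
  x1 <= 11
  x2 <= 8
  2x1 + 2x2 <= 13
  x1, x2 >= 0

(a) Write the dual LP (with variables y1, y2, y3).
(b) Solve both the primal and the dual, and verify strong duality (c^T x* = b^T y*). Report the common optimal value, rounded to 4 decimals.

The standard primal-dual pair for 'max c^T x s.t. A x <= b, x >= 0' is:
  Dual:  min b^T y  s.t.  A^T y >= c,  y >= 0.

So the dual LP is:
  minimize  11y1 + 8y2 + 13y3
  subject to:
    y1 + 2y3 >= 3
    y2 + 2y3 >= 6
    y1, y2, y3 >= 0

Solving the primal: x* = (0, 6.5).
  primal value c^T x* = 39.
Solving the dual: y* = (0, 0, 3).
  dual value b^T y* = 39.
Strong duality: c^T x* = b^T y*. Confirmed.

39


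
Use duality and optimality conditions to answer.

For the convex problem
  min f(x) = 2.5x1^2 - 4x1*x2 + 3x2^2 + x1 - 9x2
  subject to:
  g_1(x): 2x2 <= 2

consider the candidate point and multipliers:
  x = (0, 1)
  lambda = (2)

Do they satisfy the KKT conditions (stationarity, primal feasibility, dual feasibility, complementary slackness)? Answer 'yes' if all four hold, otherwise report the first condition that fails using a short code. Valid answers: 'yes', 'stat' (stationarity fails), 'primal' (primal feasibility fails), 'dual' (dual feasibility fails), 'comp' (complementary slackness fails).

Gradient of f: grad f(x) = Q x + c = (-3, -3)
Constraint values g_i(x) = a_i^T x - b_i:
  g_1((0, 1)) = 0
Stationarity residual: grad f(x) + sum_i lambda_i a_i = (-3, 1)
  -> stationarity FAILS
Primal feasibility (all g_i <= 0): OK
Dual feasibility (all lambda_i >= 0): OK
Complementary slackness (lambda_i * g_i(x) = 0 for all i): OK

Verdict: the first failing condition is stationarity -> stat.

stat


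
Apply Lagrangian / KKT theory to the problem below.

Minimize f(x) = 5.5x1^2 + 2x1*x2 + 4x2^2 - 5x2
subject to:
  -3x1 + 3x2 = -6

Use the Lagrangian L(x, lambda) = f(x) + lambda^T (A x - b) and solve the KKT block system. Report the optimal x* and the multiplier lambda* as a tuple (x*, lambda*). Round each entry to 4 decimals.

Form the Lagrangian:
  L(x, lambda) = (1/2) x^T Q x + c^T x + lambda^T (A x - b)
Stationarity (grad_x L = 0): Q x + c + A^T lambda = 0.
Primal feasibility: A x = b.

This gives the KKT block system:
  [ Q   A^T ] [ x     ]   [-c ]
  [ A    0  ] [ lambda ] = [ b ]

Solving the linear system:
  x*      = (1.087, -0.913)
  lambda* = (3.3768)
  f(x*)   = 12.413

x* = (1.087, -0.913), lambda* = (3.3768)


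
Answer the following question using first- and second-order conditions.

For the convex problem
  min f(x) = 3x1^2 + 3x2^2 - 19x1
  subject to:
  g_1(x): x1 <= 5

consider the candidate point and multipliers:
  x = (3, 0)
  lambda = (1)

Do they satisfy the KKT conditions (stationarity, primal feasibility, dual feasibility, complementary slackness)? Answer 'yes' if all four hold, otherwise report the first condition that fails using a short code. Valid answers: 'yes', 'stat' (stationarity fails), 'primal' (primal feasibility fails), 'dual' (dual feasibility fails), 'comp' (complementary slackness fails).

Gradient of f: grad f(x) = Q x + c = (-1, 0)
Constraint values g_i(x) = a_i^T x - b_i:
  g_1((3, 0)) = -2
Stationarity residual: grad f(x) + sum_i lambda_i a_i = (0, 0)
  -> stationarity OK
Primal feasibility (all g_i <= 0): OK
Dual feasibility (all lambda_i >= 0): OK
Complementary slackness (lambda_i * g_i(x) = 0 for all i): FAILS

Verdict: the first failing condition is complementary_slackness -> comp.

comp


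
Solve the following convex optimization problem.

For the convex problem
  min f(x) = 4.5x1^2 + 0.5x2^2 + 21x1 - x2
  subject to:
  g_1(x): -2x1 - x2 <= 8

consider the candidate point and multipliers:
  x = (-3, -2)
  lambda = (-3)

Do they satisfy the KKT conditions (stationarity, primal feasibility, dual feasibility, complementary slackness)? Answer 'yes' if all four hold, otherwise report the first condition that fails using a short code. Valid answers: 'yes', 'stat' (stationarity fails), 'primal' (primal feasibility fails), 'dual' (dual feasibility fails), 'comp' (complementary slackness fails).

Gradient of f: grad f(x) = Q x + c = (-6, -3)
Constraint values g_i(x) = a_i^T x - b_i:
  g_1((-3, -2)) = 0
Stationarity residual: grad f(x) + sum_i lambda_i a_i = (0, 0)
  -> stationarity OK
Primal feasibility (all g_i <= 0): OK
Dual feasibility (all lambda_i >= 0): FAILS
Complementary slackness (lambda_i * g_i(x) = 0 for all i): OK

Verdict: the first failing condition is dual_feasibility -> dual.

dual


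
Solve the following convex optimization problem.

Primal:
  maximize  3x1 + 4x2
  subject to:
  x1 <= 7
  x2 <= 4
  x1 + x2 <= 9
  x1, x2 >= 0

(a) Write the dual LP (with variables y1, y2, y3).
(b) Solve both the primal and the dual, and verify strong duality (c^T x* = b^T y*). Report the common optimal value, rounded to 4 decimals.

The standard primal-dual pair for 'max c^T x s.t. A x <= b, x >= 0' is:
  Dual:  min b^T y  s.t.  A^T y >= c,  y >= 0.

So the dual LP is:
  minimize  7y1 + 4y2 + 9y3
  subject to:
    y1 + y3 >= 3
    y2 + y3 >= 4
    y1, y2, y3 >= 0

Solving the primal: x* = (5, 4).
  primal value c^T x* = 31.
Solving the dual: y* = (0, 1, 3).
  dual value b^T y* = 31.
Strong duality: c^T x* = b^T y*. Confirmed.

31


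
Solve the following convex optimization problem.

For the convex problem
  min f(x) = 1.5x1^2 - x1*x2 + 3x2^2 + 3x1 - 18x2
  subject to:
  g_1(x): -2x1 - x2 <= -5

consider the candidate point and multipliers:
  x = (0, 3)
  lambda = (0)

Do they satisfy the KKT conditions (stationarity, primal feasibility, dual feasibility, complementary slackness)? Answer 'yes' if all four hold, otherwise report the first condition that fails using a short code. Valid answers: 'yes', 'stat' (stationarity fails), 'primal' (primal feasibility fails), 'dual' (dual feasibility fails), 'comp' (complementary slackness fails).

Gradient of f: grad f(x) = Q x + c = (0, 0)
Constraint values g_i(x) = a_i^T x - b_i:
  g_1((0, 3)) = 2
Stationarity residual: grad f(x) + sum_i lambda_i a_i = (0, 0)
  -> stationarity OK
Primal feasibility (all g_i <= 0): FAILS
Dual feasibility (all lambda_i >= 0): OK
Complementary slackness (lambda_i * g_i(x) = 0 for all i): OK

Verdict: the first failing condition is primal_feasibility -> primal.

primal


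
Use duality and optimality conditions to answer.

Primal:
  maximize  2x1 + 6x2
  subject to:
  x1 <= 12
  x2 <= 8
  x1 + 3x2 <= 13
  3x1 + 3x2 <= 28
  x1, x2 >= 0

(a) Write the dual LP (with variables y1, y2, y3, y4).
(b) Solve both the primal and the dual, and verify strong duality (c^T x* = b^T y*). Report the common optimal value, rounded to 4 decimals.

The standard primal-dual pair for 'max c^T x s.t. A x <= b, x >= 0' is:
  Dual:  min b^T y  s.t.  A^T y >= c,  y >= 0.

So the dual LP is:
  minimize  12y1 + 8y2 + 13y3 + 28y4
  subject to:
    y1 + y3 + 3y4 >= 2
    y2 + 3y3 + 3y4 >= 6
    y1, y2, y3, y4 >= 0

Solving the primal: x* = (7.5, 1.8333).
  primal value c^T x* = 26.
Solving the dual: y* = (0, 0, 2, 0).
  dual value b^T y* = 26.
Strong duality: c^T x* = b^T y*. Confirmed.

26


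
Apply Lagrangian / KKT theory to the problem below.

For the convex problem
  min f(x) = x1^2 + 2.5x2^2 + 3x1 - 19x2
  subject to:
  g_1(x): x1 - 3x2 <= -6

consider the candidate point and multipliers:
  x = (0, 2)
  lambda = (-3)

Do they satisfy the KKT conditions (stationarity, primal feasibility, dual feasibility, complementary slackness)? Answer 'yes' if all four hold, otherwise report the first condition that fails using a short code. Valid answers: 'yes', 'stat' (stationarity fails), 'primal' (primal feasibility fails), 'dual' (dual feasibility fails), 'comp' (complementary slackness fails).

Gradient of f: grad f(x) = Q x + c = (3, -9)
Constraint values g_i(x) = a_i^T x - b_i:
  g_1((0, 2)) = 0
Stationarity residual: grad f(x) + sum_i lambda_i a_i = (0, 0)
  -> stationarity OK
Primal feasibility (all g_i <= 0): OK
Dual feasibility (all lambda_i >= 0): FAILS
Complementary slackness (lambda_i * g_i(x) = 0 for all i): OK

Verdict: the first failing condition is dual_feasibility -> dual.

dual


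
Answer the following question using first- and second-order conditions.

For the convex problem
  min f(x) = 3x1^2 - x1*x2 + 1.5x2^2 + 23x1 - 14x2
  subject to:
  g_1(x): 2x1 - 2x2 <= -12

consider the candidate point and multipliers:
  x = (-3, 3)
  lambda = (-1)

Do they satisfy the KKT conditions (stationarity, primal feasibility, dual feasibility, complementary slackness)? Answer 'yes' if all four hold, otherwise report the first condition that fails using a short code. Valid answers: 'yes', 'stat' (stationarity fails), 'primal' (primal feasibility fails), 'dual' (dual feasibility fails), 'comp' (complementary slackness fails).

Gradient of f: grad f(x) = Q x + c = (2, -2)
Constraint values g_i(x) = a_i^T x - b_i:
  g_1((-3, 3)) = 0
Stationarity residual: grad f(x) + sum_i lambda_i a_i = (0, 0)
  -> stationarity OK
Primal feasibility (all g_i <= 0): OK
Dual feasibility (all lambda_i >= 0): FAILS
Complementary slackness (lambda_i * g_i(x) = 0 for all i): OK

Verdict: the first failing condition is dual_feasibility -> dual.

dual


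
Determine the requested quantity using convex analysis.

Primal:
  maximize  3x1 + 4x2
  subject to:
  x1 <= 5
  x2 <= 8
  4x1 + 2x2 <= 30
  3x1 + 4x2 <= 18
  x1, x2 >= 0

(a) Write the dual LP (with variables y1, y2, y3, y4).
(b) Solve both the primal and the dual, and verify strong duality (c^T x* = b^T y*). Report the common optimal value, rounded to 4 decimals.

The standard primal-dual pair for 'max c^T x s.t. A x <= b, x >= 0' is:
  Dual:  min b^T y  s.t.  A^T y >= c,  y >= 0.

So the dual LP is:
  minimize  5y1 + 8y2 + 30y3 + 18y4
  subject to:
    y1 + 4y3 + 3y4 >= 3
    y2 + 2y3 + 4y4 >= 4
    y1, y2, y3, y4 >= 0

Solving the primal: x* = (0, 4.5).
  primal value c^T x* = 18.
Solving the dual: y* = (0, 0, 0, 1).
  dual value b^T y* = 18.
Strong duality: c^T x* = b^T y*. Confirmed.

18


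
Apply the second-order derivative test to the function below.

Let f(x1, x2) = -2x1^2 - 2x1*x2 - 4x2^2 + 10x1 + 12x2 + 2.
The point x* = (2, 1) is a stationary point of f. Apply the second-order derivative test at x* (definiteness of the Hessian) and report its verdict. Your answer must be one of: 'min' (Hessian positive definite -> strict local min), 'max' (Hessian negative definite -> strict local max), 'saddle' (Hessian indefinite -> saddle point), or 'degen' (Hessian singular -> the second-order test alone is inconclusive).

Compute the Hessian H = grad^2 f:
  H = [[-4, -2], [-2, -8]]
Verify stationarity: grad f(x*) = H x* + g = (0, 0).
Eigenvalues of H: -8.8284, -3.1716.
Both eigenvalues < 0, so H is negative definite -> x* is a strict local max.

max


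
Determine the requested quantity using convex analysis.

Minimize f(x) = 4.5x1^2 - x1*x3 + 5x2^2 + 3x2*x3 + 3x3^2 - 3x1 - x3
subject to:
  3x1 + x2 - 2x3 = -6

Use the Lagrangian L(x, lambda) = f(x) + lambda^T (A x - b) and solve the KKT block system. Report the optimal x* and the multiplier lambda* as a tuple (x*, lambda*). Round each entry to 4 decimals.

Form the Lagrangian:
  L(x, lambda) = (1/2) x^T Q x + c^T x + lambda^T (A x - b)
Stationarity (grad_x L = 0): Q x + c + A^T lambda = 0.
Primal feasibility: A x = b.

This gives the KKT block system:
  [ Q   A^T ] [ x     ]   [-c ]
  [ A    0  ] [ lambda ] = [ b ]

Solving the linear system:
  x*      = (-0.6366, -0.8337, 1.6283)
  lambda* = (3.4525)
  f(x*)   = 10.4982

x* = (-0.6366, -0.8337, 1.6283), lambda* = (3.4525)


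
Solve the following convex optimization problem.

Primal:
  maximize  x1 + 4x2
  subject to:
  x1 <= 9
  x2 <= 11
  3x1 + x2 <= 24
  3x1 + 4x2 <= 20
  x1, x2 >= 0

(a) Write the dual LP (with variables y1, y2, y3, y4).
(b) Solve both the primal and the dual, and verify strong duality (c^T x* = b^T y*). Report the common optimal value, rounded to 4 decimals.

The standard primal-dual pair for 'max c^T x s.t. A x <= b, x >= 0' is:
  Dual:  min b^T y  s.t.  A^T y >= c,  y >= 0.

So the dual LP is:
  minimize  9y1 + 11y2 + 24y3 + 20y4
  subject to:
    y1 + 3y3 + 3y4 >= 1
    y2 + y3 + 4y4 >= 4
    y1, y2, y3, y4 >= 0

Solving the primal: x* = (0, 5).
  primal value c^T x* = 20.
Solving the dual: y* = (0, 0, 0, 1).
  dual value b^T y* = 20.
Strong duality: c^T x* = b^T y*. Confirmed.

20


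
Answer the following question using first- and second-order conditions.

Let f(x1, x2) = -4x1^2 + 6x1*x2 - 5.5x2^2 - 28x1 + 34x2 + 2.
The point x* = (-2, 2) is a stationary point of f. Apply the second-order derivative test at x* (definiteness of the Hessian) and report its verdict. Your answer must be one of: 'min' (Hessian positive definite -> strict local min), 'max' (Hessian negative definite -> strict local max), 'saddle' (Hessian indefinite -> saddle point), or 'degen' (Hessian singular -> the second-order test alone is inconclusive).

Compute the Hessian H = grad^2 f:
  H = [[-8, 6], [6, -11]]
Verify stationarity: grad f(x*) = H x* + g = (0, 0).
Eigenvalues of H: -15.6847, -3.3153.
Both eigenvalues < 0, so H is negative definite -> x* is a strict local max.

max


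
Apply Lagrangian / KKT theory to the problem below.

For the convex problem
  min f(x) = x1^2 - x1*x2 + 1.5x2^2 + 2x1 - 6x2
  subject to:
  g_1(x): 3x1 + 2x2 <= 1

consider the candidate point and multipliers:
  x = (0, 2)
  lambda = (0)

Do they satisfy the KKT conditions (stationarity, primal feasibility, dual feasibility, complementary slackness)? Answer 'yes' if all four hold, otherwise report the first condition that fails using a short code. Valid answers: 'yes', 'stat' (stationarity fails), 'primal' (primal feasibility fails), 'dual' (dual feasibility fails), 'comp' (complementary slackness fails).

Gradient of f: grad f(x) = Q x + c = (0, 0)
Constraint values g_i(x) = a_i^T x - b_i:
  g_1((0, 2)) = 3
Stationarity residual: grad f(x) + sum_i lambda_i a_i = (0, 0)
  -> stationarity OK
Primal feasibility (all g_i <= 0): FAILS
Dual feasibility (all lambda_i >= 0): OK
Complementary slackness (lambda_i * g_i(x) = 0 for all i): OK

Verdict: the first failing condition is primal_feasibility -> primal.

primal


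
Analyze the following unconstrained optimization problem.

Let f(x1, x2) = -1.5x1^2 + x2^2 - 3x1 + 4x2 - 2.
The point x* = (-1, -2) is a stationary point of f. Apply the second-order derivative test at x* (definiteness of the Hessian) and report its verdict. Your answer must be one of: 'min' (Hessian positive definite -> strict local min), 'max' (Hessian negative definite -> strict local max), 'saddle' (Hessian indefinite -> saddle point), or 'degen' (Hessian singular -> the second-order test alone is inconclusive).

Compute the Hessian H = grad^2 f:
  H = [[-3, 0], [0, 2]]
Verify stationarity: grad f(x*) = H x* + g = (0, 0).
Eigenvalues of H: -3, 2.
Eigenvalues have mixed signs, so H is indefinite -> x* is a saddle point.

saddle


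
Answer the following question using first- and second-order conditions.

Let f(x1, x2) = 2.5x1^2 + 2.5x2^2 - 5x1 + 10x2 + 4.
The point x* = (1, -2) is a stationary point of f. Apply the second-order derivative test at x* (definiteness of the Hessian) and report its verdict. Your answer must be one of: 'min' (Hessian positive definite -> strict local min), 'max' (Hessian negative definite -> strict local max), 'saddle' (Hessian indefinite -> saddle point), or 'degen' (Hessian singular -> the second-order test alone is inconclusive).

Compute the Hessian H = grad^2 f:
  H = [[5, 0], [0, 5]]
Verify stationarity: grad f(x*) = H x* + g = (0, 0).
Eigenvalues of H: 5, 5.
Both eigenvalues > 0, so H is positive definite -> x* is a strict local min.

min


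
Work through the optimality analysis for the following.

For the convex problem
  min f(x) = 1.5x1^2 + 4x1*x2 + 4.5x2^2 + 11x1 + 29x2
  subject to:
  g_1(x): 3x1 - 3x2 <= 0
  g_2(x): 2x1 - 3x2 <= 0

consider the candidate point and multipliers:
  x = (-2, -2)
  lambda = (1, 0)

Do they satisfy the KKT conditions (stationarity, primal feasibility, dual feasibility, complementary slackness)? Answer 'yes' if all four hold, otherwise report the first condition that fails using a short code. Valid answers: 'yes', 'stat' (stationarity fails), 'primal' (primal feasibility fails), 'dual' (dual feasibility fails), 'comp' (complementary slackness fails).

Gradient of f: grad f(x) = Q x + c = (-3, 3)
Constraint values g_i(x) = a_i^T x - b_i:
  g_1((-2, -2)) = 0
  g_2((-2, -2)) = 2
Stationarity residual: grad f(x) + sum_i lambda_i a_i = (0, 0)
  -> stationarity OK
Primal feasibility (all g_i <= 0): FAILS
Dual feasibility (all lambda_i >= 0): OK
Complementary slackness (lambda_i * g_i(x) = 0 for all i): OK

Verdict: the first failing condition is primal_feasibility -> primal.

primal


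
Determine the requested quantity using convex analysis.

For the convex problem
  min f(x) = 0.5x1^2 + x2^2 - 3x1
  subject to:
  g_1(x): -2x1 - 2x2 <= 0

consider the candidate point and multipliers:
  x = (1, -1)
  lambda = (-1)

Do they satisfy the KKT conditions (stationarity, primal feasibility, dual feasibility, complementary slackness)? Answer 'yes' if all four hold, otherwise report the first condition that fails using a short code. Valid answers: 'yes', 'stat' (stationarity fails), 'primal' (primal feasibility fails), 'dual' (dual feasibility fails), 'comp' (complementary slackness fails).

Gradient of f: grad f(x) = Q x + c = (-2, -2)
Constraint values g_i(x) = a_i^T x - b_i:
  g_1((1, -1)) = 0
Stationarity residual: grad f(x) + sum_i lambda_i a_i = (0, 0)
  -> stationarity OK
Primal feasibility (all g_i <= 0): OK
Dual feasibility (all lambda_i >= 0): FAILS
Complementary slackness (lambda_i * g_i(x) = 0 for all i): OK

Verdict: the first failing condition is dual_feasibility -> dual.

dual


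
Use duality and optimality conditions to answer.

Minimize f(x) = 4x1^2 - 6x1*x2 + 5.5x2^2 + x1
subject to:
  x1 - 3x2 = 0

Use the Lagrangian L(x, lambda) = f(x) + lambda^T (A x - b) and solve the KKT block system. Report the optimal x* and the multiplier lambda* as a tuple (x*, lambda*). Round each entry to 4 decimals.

Form the Lagrangian:
  L(x, lambda) = (1/2) x^T Q x + c^T x + lambda^T (A x - b)
Stationarity (grad_x L = 0): Q x + c + A^T lambda = 0.
Primal feasibility: A x = b.

This gives the KKT block system:
  [ Q   A^T ] [ x     ]   [-c ]
  [ A    0  ] [ lambda ] = [ b ]

Solving the linear system:
  x*      = (-0.1915, -0.0638)
  lambda* = (0.1489)
  f(x*)   = -0.0957

x* = (-0.1915, -0.0638), lambda* = (0.1489)


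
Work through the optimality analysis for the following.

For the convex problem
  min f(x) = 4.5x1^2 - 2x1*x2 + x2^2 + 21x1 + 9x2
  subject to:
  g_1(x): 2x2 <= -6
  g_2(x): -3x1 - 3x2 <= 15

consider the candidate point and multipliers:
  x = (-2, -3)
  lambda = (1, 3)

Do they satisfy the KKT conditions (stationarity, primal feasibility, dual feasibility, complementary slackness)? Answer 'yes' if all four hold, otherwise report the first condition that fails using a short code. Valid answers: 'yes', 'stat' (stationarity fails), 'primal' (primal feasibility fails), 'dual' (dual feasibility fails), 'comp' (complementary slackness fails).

Gradient of f: grad f(x) = Q x + c = (9, 7)
Constraint values g_i(x) = a_i^T x - b_i:
  g_1((-2, -3)) = 0
  g_2((-2, -3)) = 0
Stationarity residual: grad f(x) + sum_i lambda_i a_i = (0, 0)
  -> stationarity OK
Primal feasibility (all g_i <= 0): OK
Dual feasibility (all lambda_i >= 0): OK
Complementary slackness (lambda_i * g_i(x) = 0 for all i): OK

Verdict: yes, KKT holds.

yes


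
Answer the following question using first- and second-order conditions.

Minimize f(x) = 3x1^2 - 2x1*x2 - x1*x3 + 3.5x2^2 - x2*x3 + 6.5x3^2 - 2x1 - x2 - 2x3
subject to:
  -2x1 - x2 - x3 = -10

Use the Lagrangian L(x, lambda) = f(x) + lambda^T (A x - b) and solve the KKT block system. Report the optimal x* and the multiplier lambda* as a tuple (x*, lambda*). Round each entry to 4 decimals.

Form the Lagrangian:
  L(x, lambda) = (1/2) x^T Q x + c^T x + lambda^T (A x - b)
Stationarity (grad_x L = 0): Q x + c + A^T lambda = 0.
Primal feasibility: A x = b.

This gives the KKT block system:
  [ Q   A^T ] [ x     ]   [-c ]
  [ A    0  ] [ lambda ] = [ b ]

Solving the linear system:
  x*      = (3.3748, 2.1764, 1.074)
  lambda* = (6.411)
  f(x*)   = 26.5181

x* = (3.3748, 2.1764, 1.074), lambda* = (6.411)


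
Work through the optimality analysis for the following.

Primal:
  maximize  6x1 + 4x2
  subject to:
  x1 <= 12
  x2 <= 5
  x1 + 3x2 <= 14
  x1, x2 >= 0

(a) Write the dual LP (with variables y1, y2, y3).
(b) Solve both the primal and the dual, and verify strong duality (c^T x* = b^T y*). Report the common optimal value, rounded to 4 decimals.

The standard primal-dual pair for 'max c^T x s.t. A x <= b, x >= 0' is:
  Dual:  min b^T y  s.t.  A^T y >= c,  y >= 0.

So the dual LP is:
  minimize  12y1 + 5y2 + 14y3
  subject to:
    y1 + y3 >= 6
    y2 + 3y3 >= 4
    y1, y2, y3 >= 0

Solving the primal: x* = (12, 0.6667).
  primal value c^T x* = 74.6667.
Solving the dual: y* = (4.6667, 0, 1.3333).
  dual value b^T y* = 74.6667.
Strong duality: c^T x* = b^T y*. Confirmed.

74.6667


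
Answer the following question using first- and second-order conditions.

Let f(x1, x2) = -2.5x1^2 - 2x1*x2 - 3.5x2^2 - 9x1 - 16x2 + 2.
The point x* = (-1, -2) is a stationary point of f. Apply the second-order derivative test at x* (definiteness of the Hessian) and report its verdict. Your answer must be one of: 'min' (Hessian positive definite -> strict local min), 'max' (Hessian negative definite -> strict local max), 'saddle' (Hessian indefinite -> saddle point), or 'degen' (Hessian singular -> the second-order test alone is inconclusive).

Compute the Hessian H = grad^2 f:
  H = [[-5, -2], [-2, -7]]
Verify stationarity: grad f(x*) = H x* + g = (0, 0).
Eigenvalues of H: -8.2361, -3.7639.
Both eigenvalues < 0, so H is negative definite -> x* is a strict local max.

max


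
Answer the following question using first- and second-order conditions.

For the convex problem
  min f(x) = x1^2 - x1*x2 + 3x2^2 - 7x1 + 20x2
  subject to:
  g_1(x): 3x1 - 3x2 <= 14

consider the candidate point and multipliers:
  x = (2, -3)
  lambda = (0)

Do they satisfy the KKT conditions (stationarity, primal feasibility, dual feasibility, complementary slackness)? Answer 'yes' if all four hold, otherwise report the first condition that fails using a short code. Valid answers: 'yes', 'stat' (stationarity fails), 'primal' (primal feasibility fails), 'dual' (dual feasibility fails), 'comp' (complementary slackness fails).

Gradient of f: grad f(x) = Q x + c = (0, 0)
Constraint values g_i(x) = a_i^T x - b_i:
  g_1((2, -3)) = 1
Stationarity residual: grad f(x) + sum_i lambda_i a_i = (0, 0)
  -> stationarity OK
Primal feasibility (all g_i <= 0): FAILS
Dual feasibility (all lambda_i >= 0): OK
Complementary slackness (lambda_i * g_i(x) = 0 for all i): OK

Verdict: the first failing condition is primal_feasibility -> primal.

primal


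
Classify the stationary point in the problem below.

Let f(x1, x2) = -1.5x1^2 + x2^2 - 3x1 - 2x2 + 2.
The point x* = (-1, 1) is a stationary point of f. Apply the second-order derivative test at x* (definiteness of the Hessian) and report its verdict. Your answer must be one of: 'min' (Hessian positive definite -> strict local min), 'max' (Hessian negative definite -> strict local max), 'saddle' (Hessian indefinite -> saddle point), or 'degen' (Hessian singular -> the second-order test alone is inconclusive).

Compute the Hessian H = grad^2 f:
  H = [[-3, 0], [0, 2]]
Verify stationarity: grad f(x*) = H x* + g = (0, 0).
Eigenvalues of H: -3, 2.
Eigenvalues have mixed signs, so H is indefinite -> x* is a saddle point.

saddle


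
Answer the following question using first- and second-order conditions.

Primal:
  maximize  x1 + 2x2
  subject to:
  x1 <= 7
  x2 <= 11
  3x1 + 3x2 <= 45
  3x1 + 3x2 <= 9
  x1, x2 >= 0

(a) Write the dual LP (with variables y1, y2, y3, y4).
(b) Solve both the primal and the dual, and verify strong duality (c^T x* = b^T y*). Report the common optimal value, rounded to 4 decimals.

The standard primal-dual pair for 'max c^T x s.t. A x <= b, x >= 0' is:
  Dual:  min b^T y  s.t.  A^T y >= c,  y >= 0.

So the dual LP is:
  minimize  7y1 + 11y2 + 45y3 + 9y4
  subject to:
    y1 + 3y3 + 3y4 >= 1
    y2 + 3y3 + 3y4 >= 2
    y1, y2, y3, y4 >= 0

Solving the primal: x* = (0, 3).
  primal value c^T x* = 6.
Solving the dual: y* = (0, 0, 0, 0.6667).
  dual value b^T y* = 6.
Strong duality: c^T x* = b^T y*. Confirmed.

6


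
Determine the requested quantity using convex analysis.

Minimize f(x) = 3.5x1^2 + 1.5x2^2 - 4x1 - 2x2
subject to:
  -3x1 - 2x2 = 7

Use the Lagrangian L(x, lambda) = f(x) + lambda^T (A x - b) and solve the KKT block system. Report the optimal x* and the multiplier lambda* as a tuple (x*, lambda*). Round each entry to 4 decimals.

Form the Lagrangian:
  L(x, lambda) = (1/2) x^T Q x + c^T x + lambda^T (A x - b)
Stationarity (grad_x L = 0): Q x + c + A^T lambda = 0.
Primal feasibility: A x = b.

This gives the KKT block system:
  [ Q   A^T ] [ x     ]   [-c ]
  [ A    0  ] [ lambda ] = [ b ]

Solving the linear system:
  x*      = (-1.0727, -1.8909)
  lambda* = (-3.8364)
  f(x*)   = 17.4636

x* = (-1.0727, -1.8909), lambda* = (-3.8364)


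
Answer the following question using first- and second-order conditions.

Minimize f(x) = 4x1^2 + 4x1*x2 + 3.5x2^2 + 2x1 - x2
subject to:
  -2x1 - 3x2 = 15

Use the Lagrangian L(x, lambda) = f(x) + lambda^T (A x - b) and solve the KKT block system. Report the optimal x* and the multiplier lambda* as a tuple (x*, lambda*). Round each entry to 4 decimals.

Form the Lagrangian:
  L(x, lambda) = (1/2) x^T Q x + c^T x + lambda^T (A x - b)
Stationarity (grad_x L = 0): Q x + c + A^T lambda = 0.
Primal feasibility: A x = b.

This gives the KKT block system:
  [ Q   A^T ] [ x     ]   [-c ]
  [ A    0  ] [ lambda ] = [ b ]

Solving the linear system:
  x*      = (-1.0385, -4.3077)
  lambda* = (-11.7692)
  f(x*)   = 89.3846

x* = (-1.0385, -4.3077), lambda* = (-11.7692)


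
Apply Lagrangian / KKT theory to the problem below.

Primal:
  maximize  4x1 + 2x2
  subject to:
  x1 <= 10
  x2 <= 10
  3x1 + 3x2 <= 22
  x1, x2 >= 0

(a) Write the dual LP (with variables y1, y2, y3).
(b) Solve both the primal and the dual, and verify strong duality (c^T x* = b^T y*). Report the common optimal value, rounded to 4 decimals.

The standard primal-dual pair for 'max c^T x s.t. A x <= b, x >= 0' is:
  Dual:  min b^T y  s.t.  A^T y >= c,  y >= 0.

So the dual LP is:
  minimize  10y1 + 10y2 + 22y3
  subject to:
    y1 + 3y3 >= 4
    y2 + 3y3 >= 2
    y1, y2, y3 >= 0

Solving the primal: x* = (7.3333, 0).
  primal value c^T x* = 29.3333.
Solving the dual: y* = (0, 0, 1.3333).
  dual value b^T y* = 29.3333.
Strong duality: c^T x* = b^T y*. Confirmed.

29.3333


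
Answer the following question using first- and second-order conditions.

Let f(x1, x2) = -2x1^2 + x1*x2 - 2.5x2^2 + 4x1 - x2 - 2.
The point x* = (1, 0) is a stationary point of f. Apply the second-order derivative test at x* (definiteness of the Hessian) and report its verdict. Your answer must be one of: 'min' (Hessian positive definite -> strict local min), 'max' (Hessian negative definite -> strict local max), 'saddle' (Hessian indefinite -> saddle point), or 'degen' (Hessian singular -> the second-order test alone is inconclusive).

Compute the Hessian H = grad^2 f:
  H = [[-4, 1], [1, -5]]
Verify stationarity: grad f(x*) = H x* + g = (0, 0).
Eigenvalues of H: -5.618, -3.382.
Both eigenvalues < 0, so H is negative definite -> x* is a strict local max.

max


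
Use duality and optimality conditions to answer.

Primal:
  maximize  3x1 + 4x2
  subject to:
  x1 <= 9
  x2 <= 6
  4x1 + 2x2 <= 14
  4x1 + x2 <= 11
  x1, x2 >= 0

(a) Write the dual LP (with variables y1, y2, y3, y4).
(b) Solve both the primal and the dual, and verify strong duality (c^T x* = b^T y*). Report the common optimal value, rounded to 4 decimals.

The standard primal-dual pair for 'max c^T x s.t. A x <= b, x >= 0' is:
  Dual:  min b^T y  s.t.  A^T y >= c,  y >= 0.

So the dual LP is:
  minimize  9y1 + 6y2 + 14y3 + 11y4
  subject to:
    y1 + 4y3 + 4y4 >= 3
    y2 + 2y3 + y4 >= 4
    y1, y2, y3, y4 >= 0

Solving the primal: x* = (0.5, 6).
  primal value c^T x* = 25.5.
Solving the dual: y* = (0, 2.5, 0.75, 0).
  dual value b^T y* = 25.5.
Strong duality: c^T x* = b^T y*. Confirmed.

25.5


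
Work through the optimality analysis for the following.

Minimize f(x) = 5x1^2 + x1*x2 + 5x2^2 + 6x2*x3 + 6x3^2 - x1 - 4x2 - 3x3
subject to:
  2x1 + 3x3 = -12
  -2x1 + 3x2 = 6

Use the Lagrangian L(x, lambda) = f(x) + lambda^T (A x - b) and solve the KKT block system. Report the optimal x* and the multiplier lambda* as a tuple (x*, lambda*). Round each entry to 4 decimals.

Form the Lagrangian:
  L(x, lambda) = (1/2) x^T Q x + c^T x + lambda^T (A x - b)
Stationarity (grad_x L = 0): Q x + c + A^T lambda = 0.
Primal feasibility: A x = b.

This gives the KKT block system:
  [ Q   A^T ] [ x     ]   [-c ]
  [ A    0  ] [ lambda ] = [ b ]

Solving the linear system:
  x*      = (-1.3732, 1.0845, -3.0845)
  lambda* = (11.169, 4.3451)
  f(x*)   = 57.1232

x* = (-1.3732, 1.0845, -3.0845), lambda* = (11.169, 4.3451)


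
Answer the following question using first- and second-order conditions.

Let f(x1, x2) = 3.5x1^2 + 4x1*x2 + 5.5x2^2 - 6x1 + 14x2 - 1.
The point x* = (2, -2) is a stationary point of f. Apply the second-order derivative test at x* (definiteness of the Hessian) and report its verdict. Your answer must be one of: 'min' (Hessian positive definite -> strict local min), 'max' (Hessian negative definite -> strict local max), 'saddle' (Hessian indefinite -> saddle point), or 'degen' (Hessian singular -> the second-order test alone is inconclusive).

Compute the Hessian H = grad^2 f:
  H = [[7, 4], [4, 11]]
Verify stationarity: grad f(x*) = H x* + g = (0, 0).
Eigenvalues of H: 4.5279, 13.4721.
Both eigenvalues > 0, so H is positive definite -> x* is a strict local min.

min


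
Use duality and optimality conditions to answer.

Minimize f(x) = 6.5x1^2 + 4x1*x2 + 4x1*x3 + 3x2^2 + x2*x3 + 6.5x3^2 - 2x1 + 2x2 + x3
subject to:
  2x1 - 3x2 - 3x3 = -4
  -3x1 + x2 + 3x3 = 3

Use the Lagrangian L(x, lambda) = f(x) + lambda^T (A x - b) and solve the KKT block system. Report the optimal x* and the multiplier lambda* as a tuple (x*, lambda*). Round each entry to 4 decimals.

Form the Lagrangian:
  L(x, lambda) = (1/2) x^T Q x + c^T x + lambda^T (A x - b)
Stationarity (grad_x L = 0): Q x + c + A^T lambda = 0.
Primal feasibility: A x = b.

This gives the KKT block system:
  [ Q   A^T ] [ x     ]   [-c ]
  [ A    0  ] [ lambda ] = [ b ]

Solving the linear system:
  x*      = (-0.4072, 0.7036, 0.3583)
  lambda* = (1.6868, 0.1092)
  f(x*)   = 4.4996

x* = (-0.4072, 0.7036, 0.3583), lambda* = (1.6868, 0.1092)


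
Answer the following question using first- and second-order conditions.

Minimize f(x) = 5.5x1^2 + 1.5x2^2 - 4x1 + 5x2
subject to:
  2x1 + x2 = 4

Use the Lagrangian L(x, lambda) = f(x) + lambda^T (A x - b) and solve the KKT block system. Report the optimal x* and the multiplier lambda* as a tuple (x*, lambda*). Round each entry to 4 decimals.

Form the Lagrangian:
  L(x, lambda) = (1/2) x^T Q x + c^T x + lambda^T (A x - b)
Stationarity (grad_x L = 0): Q x + c + A^T lambda = 0.
Primal feasibility: A x = b.

This gives the KKT block system:
  [ Q   A^T ] [ x     ]   [-c ]
  [ A    0  ] [ lambda ] = [ b ]

Solving the linear system:
  x*      = (1.6522, 0.6957)
  lambda* = (-7.087)
  f(x*)   = 12.6087

x* = (1.6522, 0.6957), lambda* = (-7.087)
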